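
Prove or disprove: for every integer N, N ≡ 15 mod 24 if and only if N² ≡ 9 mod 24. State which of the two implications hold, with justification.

The forward direction holds; the converse fails.

(⟹) Suppose N ≡ 15 mod 24. Write N = 24j + 15. Then (24j + 15)² = 576j² + 720j + 225 = 24(24j² + 30j + 9) + 9, so N² ≡ 9 (mod 24).

(⟸) This fails: take N = 3. Then 3² = 9 ≡ 9 (mod 24), yet 3 ≡ 3 (mod 24), not 15.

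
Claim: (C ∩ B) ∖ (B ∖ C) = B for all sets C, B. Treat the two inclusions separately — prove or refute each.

(⊆) holds; (⊇) fails.

(⊆) Let x ∈ (C ∩ B) ∖ (B ∖ C). Then x ∈ C ∩ B, from which x ∈ B.

(⊇) This inclusion fails. Take C = ∅, B = {1}; then 1 ∈ B but 1 ∉ (C ∩ B) ∖ (B ∖ C).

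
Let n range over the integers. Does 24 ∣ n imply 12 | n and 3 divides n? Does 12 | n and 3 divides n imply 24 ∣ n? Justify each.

(⟹) If 24 ∣ n, write n = 24q. Since 24 = 2·12, n = 12·(2q), so 12 ∣ n; and since 24 = 8·3, n = 3·(8q), so 3 ∣ n.

(⟸) This fails: take n = 12. Both 12 ∣ 12 and 3 ∣ 12, yet 12 is not a multiple of 24 (since 12 = 0·24 + 12), so 24 ∤ 12.

The forward direction holds; the converse fails.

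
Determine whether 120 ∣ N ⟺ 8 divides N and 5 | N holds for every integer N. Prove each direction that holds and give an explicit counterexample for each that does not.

(⇒) holds; (⇐) fails.

[⇒] If 120 ∣ N, write N = 120q. Since 120 = 15·8, N = 8·(15q), so 8 ∣ N; and since 120 = 24·5, N = 5·(24q), so 5 ∣ N.

[⇐] This fails: take N = 40. Both 8 ∣ 40 and 5 ∣ 40, yet 40 is not a multiple of 120 (since 40 = 0·120 + 40), so 120 ∤ 40.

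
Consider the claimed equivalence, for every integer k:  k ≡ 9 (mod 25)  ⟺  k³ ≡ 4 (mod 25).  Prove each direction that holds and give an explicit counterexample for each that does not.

The biconditional holds.

(⟸) Suppose k³ ≡ 4 (mod 25). The only residue r in {0, …, 24} with r³ ≡ 4 (mod 25) is r = 9, so k ≡ 9 (mod 25).

(⟹) Suppose k ≡ 9 (mod 25). Write k = 25j + 9. Then (25j + 9)³ = 15625j³ + 16875j² + 6075j + 729 = 25(625j³ + 675j² + 243j + 29) + 4, so k³ ≡ 4 (mod 25).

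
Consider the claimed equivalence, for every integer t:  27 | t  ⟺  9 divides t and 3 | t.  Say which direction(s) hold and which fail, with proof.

(⇒) holds; (⇐) fails.

Forward direction. If 27 ∣ t, write t = 27q. Since 27 = 3·9, t = 9·(3q), so 9 ∣ t; and since 27 = 9·3, t = 3·(9q), so 3 ∣ t.

Converse. This fails: take t = 9. Both 9 ∣ 9 and 3 ∣ 9, yet 9 is not a multiple of 27 (since 9 = 0·27 + 9), so 27 ∤ 9.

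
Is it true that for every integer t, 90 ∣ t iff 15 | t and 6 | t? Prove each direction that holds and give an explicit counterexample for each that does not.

(⇐) This fails: take t = 30. Both 15 ∣ 30 and 6 ∣ 30, yet 30 is not a multiple of 90 (since 30 = 0·90 + 30), so 90 ∤ 30.

(⇒) If 90 ∣ t, write t = 90q. Since 90 = 6·15, t = 15·(6q), so 15 ∣ t; and since 90 = 15·6, t = 6·(15q), so 6 ∣ t.

Only the forward implication holds.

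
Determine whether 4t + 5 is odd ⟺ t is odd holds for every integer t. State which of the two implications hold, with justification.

(⇒) This fails: take t = 4. Then 4t + 5 = 21, which is odd, yet t = 4 is even, not odd.

(⇐) Suppose t is odd. Since 4 is even, 4t is even for every t, so 4t + 5 has the same parity as 5, which is odd. Hence 4t + 5 is odd.

Not equivalent: only (⇐) holds.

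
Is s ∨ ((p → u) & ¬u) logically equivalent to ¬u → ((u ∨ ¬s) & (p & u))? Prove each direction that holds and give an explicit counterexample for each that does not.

Neither implication holds.

(⟹) This fails. Under u = F, s = F, p = F, the left side is true but the right side is false.

(⟸) This fails. Under u = T, s = F, p = F, the left side is false but the right side is true.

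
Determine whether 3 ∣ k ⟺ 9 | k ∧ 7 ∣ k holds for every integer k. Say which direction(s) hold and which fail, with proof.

(←) Suppose 9 ∣ k and 7 ∣ k. Any common multiple of 9 and 7 is a multiple of their lcm; here gcd(9, 7) = 1, so lcm(9, 7) = 9·7 = 63, so 63 ∣ k. Since 3 ∣ 63, it follows that 3 ∣ k.

(→) This fails: take k = 3. Certainly 3 ∣ 3, but 9 ∤ 3.

Not equivalent: only (⇐) holds.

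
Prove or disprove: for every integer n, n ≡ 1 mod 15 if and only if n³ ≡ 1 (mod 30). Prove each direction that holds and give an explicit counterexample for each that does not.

Only the converse holds.

[⇒] This fails: take n = 16. Then 16 ≡ 1 (mod 15), but 16³ = 4096 ≡ 16 (mod 30), not 1.

[⇐] Conversely, the residues r modulo 30 with r³ ≡ 1 (mod 30) are exactly {1}, and each is ≡ 1 (mod 15).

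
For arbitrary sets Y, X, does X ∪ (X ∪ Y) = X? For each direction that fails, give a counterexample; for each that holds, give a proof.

(⊆) This inclusion fails. Take Y = {1}, X = ∅; then 1 ∈ X ∪ (X ∪ Y) but 1 ∉ X.

(⊇) Let x ∈ X. Then either x ∈ X and x ∉ Y; or x ∈ Y ∩ X. In each case x ∈ X ∪ (X ∪ Y), so X ⊆ X ∪ (X ∪ Y).

The sets are not equal: only the reverse inclusion holds.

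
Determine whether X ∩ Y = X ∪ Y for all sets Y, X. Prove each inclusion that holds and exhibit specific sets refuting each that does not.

Only the forward inclusion holds.

(⟸) This inclusion fails. Take Y = {1}, X = ∅; then 1 ∈ X ∪ Y but 1 ∉ X ∩ Y.

(⟹) Let x ∈ X ∩ Y. Then x ∈ Y ∩ X, from which x ∈ X ∪ Y.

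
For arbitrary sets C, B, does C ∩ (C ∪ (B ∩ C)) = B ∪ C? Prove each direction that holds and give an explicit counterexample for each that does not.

(⟹) Let x ∈ C ∩ (C ∪ (B ∩ C)). Then either x ∈ C and x ∉ B; or x ∈ C ∩ B. In each case x ∈ B ∪ C, so C ∩ (C ∪ (B ∩ C)) ⊆ B ∪ C.

(⟸) This inclusion fails. Take C = ∅, B = {1}; then 1 ∈ B ∪ C but 1 ∉ C ∩ (C ∪ (B ∩ C)).

The sets are not equal: only the forward inclusion holds.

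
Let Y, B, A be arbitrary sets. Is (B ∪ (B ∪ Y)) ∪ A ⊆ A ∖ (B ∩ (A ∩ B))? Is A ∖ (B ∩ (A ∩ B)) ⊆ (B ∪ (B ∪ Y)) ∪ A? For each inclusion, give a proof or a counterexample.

The sets are not equal: only the reverse inclusion holds.

(⟹) This inclusion fails. Take Y = {1}, B = ∅, A = ∅; then 1 ∈ (B ∪ (B ∪ Y)) ∪ A but 1 ∉ A ∖ (B ∩ (A ∩ B)).

(⟸) Let x ∈ A ∖ (B ∩ (A ∩ B)). Then either x ∈ A and x ∉ Y, B; or x ∈ Y ∩ A and x ∉ B. In each case x ∈ (B ∪ (B ∪ Y)) ∪ A, so A ∖ (B ∩ (A ∩ B)) ⊆ (B ∪ (B ∪ Y)) ∪ A.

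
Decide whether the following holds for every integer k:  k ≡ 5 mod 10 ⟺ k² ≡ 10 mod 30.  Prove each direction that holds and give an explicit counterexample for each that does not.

Neither direction holds.

(⟹) This fails: take k = 5. Then 5 ≡ 5 (mod 10), but 5² = 25 ≡ 25 (mod 30), not 10.

(⟸) This fails: take k = 10. Then 10² = 100 ≡ 10 (mod 30), yet 10 ≡ 0 (mod 10), not 5.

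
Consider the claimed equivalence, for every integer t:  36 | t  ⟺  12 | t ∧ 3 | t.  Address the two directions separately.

Only the forward direction holds.

(⇒) If 36 ∣ t, write t = 36q. Since 36 = 3·12, t = 12·(3q), so 12 ∣ t; and since 36 = 12·3, t = 3·(12q), so 3 ∣ t.

(⇐) This fails: take t = 12. Both 12 ∣ 12 and 3 ∣ 12, yet 12 is not a multiple of 36 (since 12 = 0·36 + 12), so 36 ∤ 12.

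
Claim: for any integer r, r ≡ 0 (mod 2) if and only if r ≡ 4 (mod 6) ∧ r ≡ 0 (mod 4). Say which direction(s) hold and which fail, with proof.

(⇒) fails; (⇐) holds.

(←) If r ≡ 4 (mod 6) and r ≡ 0 (mod 4), then by the Chinese remainder theorem r ≡ 4 (mod 12). Since 4 ≡ 0 (mod 2) and 2 ∣ 12, we get r ≡ 0 (mod 2).

(→) This fails: r = 0 gives 0 ≡ 0 (mod 2) but 0 ≡ 0 (mod 6), so the conjunction on the right does not hold.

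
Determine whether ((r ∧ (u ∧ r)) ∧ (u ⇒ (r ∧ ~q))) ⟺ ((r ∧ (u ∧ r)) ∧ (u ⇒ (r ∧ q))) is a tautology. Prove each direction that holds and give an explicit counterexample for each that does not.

(⟹) This fails. Under r = T, q = F, u = T, the left side is true but the right side is false.

(⟸) This fails. Under r = T, q = T, u = T, the left side is false but the right side is true.

Neither direction holds.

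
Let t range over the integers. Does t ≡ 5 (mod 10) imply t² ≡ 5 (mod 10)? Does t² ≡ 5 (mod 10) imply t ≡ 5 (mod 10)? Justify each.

Both directions hold.

(→) Suppose t ≡ 5 (mod 10). Write t = 10j + 5. Then (10j + 5)² = 100j² + 100j + 25 = 10(10j² + 10j + 2) + 5, so t² ≡ 5 (mod 10).

(←) Conversely, suppose t² ≡ 5 (mod 10). The only residue r in {0, …, 9} with r² ≡ 5 (mod 10) is r = 5, so t ≡ 5 (mod 10).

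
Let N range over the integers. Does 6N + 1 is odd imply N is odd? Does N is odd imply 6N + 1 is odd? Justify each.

Only the reverse direction holds.

(←) Suppose N is odd. Since 6 is even, 6N is even for every N, so 6N + 1 has the same parity as 1, which is odd. Hence 6N + 1 is odd.

(→) This fails: take N = 4. Then 6N + 1 = 25, which is odd, yet N = 4 is even, not odd.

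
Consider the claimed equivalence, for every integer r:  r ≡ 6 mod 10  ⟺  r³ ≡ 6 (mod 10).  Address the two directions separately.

(⟹) Suppose r ≡ 6 mod 10. Write r = 10j + 6. Then (10j + 6)³ = 1000j³ + 1800j² + 1080j + 216 = 10(100j³ + 180j² + 108j + 21) + 6, so r³ ≡ 6 (mod 10).

(⟸) Conversely, suppose r³ ≡ 6 (mod 10). The only residue r in {0, …, 9} with r³ ≡ 6 (mod 10) is r = 6, so r ≡ 6 (mod 10).

Equivalent; both directions hold.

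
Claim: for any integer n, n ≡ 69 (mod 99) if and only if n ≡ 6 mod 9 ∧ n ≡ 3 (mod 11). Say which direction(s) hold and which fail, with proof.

Both implications hold.

[⇒] Suppose n ≡ 69 (mod 99); write n = 99j + 69. Since 9 ∣ 99, reducing mod 9 gives n ≡ 69 ≡ 6 (mod 9); since 11 ∣ 99, reducing mod 11 gives n ≡ 69 ≡ 3 (mod 11).

[⇐] Conversely, if n ≡ 6 (mod 9) and n ≡ 3 (mod 11), then by the Chinese remainder theorem n ≡ 69 (mod 99). This is exactly n ≡ 69 (mod 99).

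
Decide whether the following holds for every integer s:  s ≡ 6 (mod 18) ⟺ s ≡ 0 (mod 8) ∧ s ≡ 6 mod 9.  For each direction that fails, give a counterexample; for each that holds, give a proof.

(⟸) If s ≡ 0 (mod 8) and s ≡ 6 (mod 9), then by the Chinese remainder theorem s ≡ 24 (mod 72). Since 24 ≡ 6 (mod 18) and 18 ∣ 72, we get s ≡ 6 (mod 18).

(⟹) This fails: s = 42 gives 42 ≡ 6 (mod 18) but 42 ≡ 2 (mod 8), so the conjunction on the right does not hold.

Only the reverse direction holds.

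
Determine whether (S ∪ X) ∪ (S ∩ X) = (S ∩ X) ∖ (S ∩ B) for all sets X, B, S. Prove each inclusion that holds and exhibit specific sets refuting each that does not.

(⊆) fails; (⊇) holds.

(⟹) This inclusion fails. Take X = {1}, B = ∅, S = ∅; then 1 ∈ (S ∪ X) ∪ (S ∩ X) but 1 ∉ (S ∩ X) ∖ (S ∩ B).

(⟸) Let x ∈ (S ∩ X) ∖ (S ∩ B). Then x ∈ X ∩ S and x ∉ B, from which x ∈ (S ∪ X) ∪ (S ∩ X).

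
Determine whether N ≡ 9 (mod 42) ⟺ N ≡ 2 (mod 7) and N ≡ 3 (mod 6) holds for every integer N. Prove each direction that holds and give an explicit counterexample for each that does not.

Equivalent; both directions hold.

(⇒) Suppose N ≡ 9 (mod 42); write N = 42j + 9. Since 7 ∣ 42, reducing mod 7 gives N ≡ 9 ≡ 2 (mod 7); since 6 ∣ 42, reducing mod 6 gives N ≡ 9 ≡ 3 (mod 6).

(⇐) Conversely, if N ≡ 2 (mod 7) and N ≡ 3 (mod 6), then by the Chinese remainder theorem N ≡ 9 (mod 42). This is exactly N ≡ 9 (mod 42).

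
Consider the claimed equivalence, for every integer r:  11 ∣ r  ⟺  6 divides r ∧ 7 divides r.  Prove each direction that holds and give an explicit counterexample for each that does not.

Both directions fail.

Forward direction. This fails: take r = 11. Certainly 11 ∣ 11, but 6 ∤ 11.

Converse. This fails: take r = 42. Both 6 ∣ 42 and 7 ∣ 42, yet 42 is not a multiple of 11 (since 42 = 3·11 + 9), so 11 ∤ 42.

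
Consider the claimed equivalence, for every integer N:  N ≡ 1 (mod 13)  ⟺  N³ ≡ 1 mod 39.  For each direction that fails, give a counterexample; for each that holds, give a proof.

(⇒) This fails: take N = 14. Then 14 ≡ 1 (mod 13), but 14³ = 2744 ≡ 14 (mod 39), not 1.

(⇐) This fails: take N = 16. Then 16³ = 4096 ≡ 1 (mod 39), yet 16 ≡ 3 (mod 13), not 1.

(⇒) fails and (⇐) fails.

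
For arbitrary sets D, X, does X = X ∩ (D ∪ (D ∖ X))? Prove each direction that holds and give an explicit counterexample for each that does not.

(⟹) This inclusion fails. Take D = ∅, X = {1}; then 1 ∈ X but 1 ∉ X ∩ (D ∪ (D ∖ X)).

(⟸) Let x ∈ X ∩ (D ∪ (D ∖ X)). Then x ∈ D ∩ X, from which x ∈ X.

Only the reverse inclusion holds.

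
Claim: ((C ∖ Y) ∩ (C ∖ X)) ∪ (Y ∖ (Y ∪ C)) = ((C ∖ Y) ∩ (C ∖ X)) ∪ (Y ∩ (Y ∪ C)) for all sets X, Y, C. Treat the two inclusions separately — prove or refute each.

(⟸) This inclusion fails. Take X = ∅, Y = {1}, C = ∅; then 1 ∈ ((C ∖ Y) ∩ (C ∖ X)) ∪ (Y ∩ (Y ∪ C)) but 1 ∉ ((C ∖ Y) ∩ (C ∖ X)) ∪ (Y ∖ (Y ∪ C)).

(⟹) Let x ∈ ((C ∖ Y) ∩ (C ∖ X)) ∪ (Y ∖ (Y ∪ C)). Then x ∈ C and x ∉ X, Y, from which x ∈ ((C ∖ Y) ∩ (C ∖ X)) ∪ (Y ∩ (Y ∪ C)).

Only the forward inclusion holds.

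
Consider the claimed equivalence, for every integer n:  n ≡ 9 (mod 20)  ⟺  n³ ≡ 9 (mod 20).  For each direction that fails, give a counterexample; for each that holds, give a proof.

Forward direction. Suppose n ≡ 9 (mod 20). Write n = 20j + 9. Then (20j + 9)³ = 8000j³ + 10800j² + 4860j + 729 = 20(400j³ + 540j² + 243j + 36) + 9, so n³ ≡ 9 (mod 20).

Converse. Suppose n³ ≡ 9 (mod 20). The only residue r in {0, …, 19} with r³ ≡ 9 (mod 20) is r = 9, so n ≡ 9 (mod 20).

The biconditional holds.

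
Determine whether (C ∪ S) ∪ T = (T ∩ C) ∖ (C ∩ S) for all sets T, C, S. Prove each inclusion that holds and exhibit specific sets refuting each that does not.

(⊆) fails; (⊇) holds.

Forward inclusion. This inclusion fails. Take T = {1}, C = ∅, S = ∅; then 1 ∈ (C ∪ S) ∪ T but 1 ∉ (T ∩ C) ∖ (C ∩ S).

Reverse inclusion. Let x ∈ (T ∩ C) ∖ (C ∩ S). Then x ∈ T ∩ C and x ∉ S, from which x ∈ (C ∪ S) ∪ T.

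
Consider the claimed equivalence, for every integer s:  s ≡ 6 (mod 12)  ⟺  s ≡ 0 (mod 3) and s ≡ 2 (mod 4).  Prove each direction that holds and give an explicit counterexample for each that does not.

Both implications hold.

(⟸) If s ≡ 0 (mod 3) and s ≡ 2 (mod 4), then by the Chinese remainder theorem s ≡ 6 (mod 12). This is exactly s ≡ 6 (mod 12).

(⟹) Suppose s ≡ 6 (mod 12); write s = 12j + 6. Since 3 ∣ 12, reducing mod 3 gives s ≡ 6 ≡ 0 (mod 3); since 4 ∣ 12, reducing mod 4 gives s ≡ 6 ≡ 2 (mod 4).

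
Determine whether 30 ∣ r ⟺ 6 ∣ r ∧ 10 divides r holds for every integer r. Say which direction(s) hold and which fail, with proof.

(→) If 30 ∣ r, write r = 30q. Since 30 = 5·6, r = 6·(5q), so 6 ∣ r; and since 30 = 3·10, r = 10·(3q), so 10 ∣ r.

(←) Suppose 6 ∣ r and 10 ∣ r. Any common multiple of 6 and 10 is a multiple of their lcm; here lcm(6, 10) = 6·10/gcd(6, 10) = 60/2 = 30, so 30 ∣ r.

Both implications hold.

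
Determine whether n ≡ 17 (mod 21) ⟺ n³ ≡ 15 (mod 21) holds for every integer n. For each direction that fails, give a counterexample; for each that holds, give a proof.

Both directions fail.

Forward direction. This fails: take n = 17. Then 17 ≡ 17 (mod 21), but 17³ = 4913 ≡ 20 (mod 21), not 15.

Converse. This fails: take n = 9. Then 9³ = 729 ≡ 15 (mod 21), yet 9 ≡ 9 (mod 21), not 17.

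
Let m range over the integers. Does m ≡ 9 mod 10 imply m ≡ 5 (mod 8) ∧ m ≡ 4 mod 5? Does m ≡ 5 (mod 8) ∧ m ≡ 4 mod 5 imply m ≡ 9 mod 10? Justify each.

(⇒) This fails: m = 9 gives 9 ≡ 9 (mod 10) but 9 ≡ 1 (mod 8), so the conjunction on the right does not hold.

(⇐) Conversely, if m ≡ 5 (mod 8) and m ≡ 4 (mod 5), then by the Chinese remainder theorem m ≡ 29 (mod 40). Since 29 ≡ 9 (mod 10) and 10 ∣ 40, we get m ≡ 9 (mod 10).

Only the converse holds.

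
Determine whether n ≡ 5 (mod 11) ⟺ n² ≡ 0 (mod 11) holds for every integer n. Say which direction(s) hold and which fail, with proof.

Forward direction. This fails: take n = 5. Then 5 ≡ 5 (mod 11), but 5² = 25 ≡ 3 (mod 11), not 0.

Converse. This fails: take n = 0. Then 0² = 0 ≡ 0 (mod 11), yet 0 ≡ 0 (mod 11), not 5.

(⇒) fails and (⇐) fails.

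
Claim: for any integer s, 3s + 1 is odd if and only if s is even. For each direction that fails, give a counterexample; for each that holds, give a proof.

Forward direction. Suppose 3s + 1 is odd. Since 3 is odd, 3s and s have the same parity, so 3s + 1 ≡ s + 1 (mod 2). As 1 is odd, 3s + 1 is odd exactly when s is even. Thus s is even.

Converse. Suppose s is even; write s = 2j. Then 3s + 1 = 3·(2j) + 1 = 2·3j + 1, which is odd.

Both implications hold.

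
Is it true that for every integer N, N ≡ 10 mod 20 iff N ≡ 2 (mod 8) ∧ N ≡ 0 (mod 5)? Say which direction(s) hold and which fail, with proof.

(⟹) This fails: N = 30 gives 30 ≡ 10 (mod 20) but 30 ≡ 6 (mod 8), so the conjunction on the right does not hold.

(⟸) Conversely, if N ≡ 2 (mod 8) and N ≡ 0 (mod 5), then by the Chinese remainder theorem N ≡ 10 (mod 40). Since 10 ≡ 10 (mod 20) and 20 ∣ 40, we get N ≡ 10 (mod 20).

The forward direction fails; the converse holds.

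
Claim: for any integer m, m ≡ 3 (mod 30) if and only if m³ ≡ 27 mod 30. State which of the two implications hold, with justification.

Both directions hold; the statement is true.

(→) Suppose m ≡ 3 (mod 30). Write m = 30j + 3. Then (30j + 3)³ = 27000j³ + 8100j² + 810j + 27 = 30(900j³ + 270j² + 27j) + 27, so m³ ≡ 27 (mod 30).

(←) Conversely, suppose m³ ≡ 27 (mod 30). The only residue r in {0, …, 29} with r³ ≡ 27 (mod 30) is r = 3, so m ≡ 3 (mod 30).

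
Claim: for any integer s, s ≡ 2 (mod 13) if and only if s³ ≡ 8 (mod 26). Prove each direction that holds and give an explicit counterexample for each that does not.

(⇒) This fails: take s = 15. Then 15 ≡ 2 (mod 13), but 15³ = 3375 ≡ 21 (mod 26), not 8.

(⇐) This fails: take s = 6. Then 6³ = 216 ≡ 8 (mod 26), yet 6 ≡ 6 (mod 13), not 2.

Both directions fail.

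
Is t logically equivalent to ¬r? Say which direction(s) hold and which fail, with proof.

[⇒] This fails. Under r = T, t = T, the left side is true but the right side is false.

[⇐] This fails. Under r = F, t = F, the left side is false but the right side is true.

Both directions fail.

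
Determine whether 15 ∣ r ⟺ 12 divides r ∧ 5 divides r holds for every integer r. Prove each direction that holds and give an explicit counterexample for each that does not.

Only the reverse direction holds.

[⇐] Suppose 12 ∣ r and 5 ∣ r. Any common multiple of 12 and 5 is a multiple of their lcm; here gcd(12, 5) = 1, so lcm(12, 5) = 12·5 = 60, so 60 ∣ r. Since 15 ∣ 60, it follows that 15 ∣ r.

[⇒] This fails: take r = 15. Certainly 15 ∣ 15, but 12 ∤ 15.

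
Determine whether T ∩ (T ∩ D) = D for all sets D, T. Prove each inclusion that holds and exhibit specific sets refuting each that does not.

(⟹) Let x ∈ T ∩ (T ∩ D). Then x ∈ D ∩ T, from which x ∈ D.

(⟸) This inclusion fails. Take D = {1}, T = ∅; then 1 ∈ D but 1 ∉ T ∩ (T ∩ D).

(⊆) holds; (⊇) fails.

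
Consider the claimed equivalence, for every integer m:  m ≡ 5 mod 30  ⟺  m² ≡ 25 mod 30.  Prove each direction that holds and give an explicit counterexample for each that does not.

[⇒] Suppose m ≡ 5 mod 30. Write m = 30j + 5. Then (30j + 5)² = 900j² + 300j + 25 = 30(30j² + 10j) + 25, so m² ≡ 25 (mod 30).

[⇐] This fails: take m = 25. Then 25² = 625 ≡ 25 (mod 30), yet 25 ≡ 25 (mod 30), not 5.

Only the forward implication holds.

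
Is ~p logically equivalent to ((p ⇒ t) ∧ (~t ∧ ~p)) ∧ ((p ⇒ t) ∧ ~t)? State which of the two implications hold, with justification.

(⇒) fails; (⇐) holds.

(⟸) Assume the antecedent. If p is true, the antecedent cannot hold. If p is false, ~p reduces to true regardless of the other variables. Either way ~p holds.

(⟹) This fails. Under p = F, t = T, the left side is true but the right side is false.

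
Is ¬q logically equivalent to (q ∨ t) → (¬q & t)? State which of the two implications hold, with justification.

[⇒] Assume the antecedent. If q is true, the antecedent cannot hold. If q is false, (q ∨ t) → (¬q & t) reduces to true regardless of the other variables. Either way (q ∨ t) → (¬q & t) holds.

[⇐] Assume the antecedent. If q is true, the antecedent cannot hold. If q is false, ¬q reduces to true regardless of the other variables. Either way ¬q holds.

Both implications hold.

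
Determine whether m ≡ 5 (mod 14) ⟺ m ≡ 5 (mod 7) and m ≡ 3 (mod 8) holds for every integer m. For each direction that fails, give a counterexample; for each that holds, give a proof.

(⟹) This fails: m = 33 gives 33 ≡ 5 (mod 14) but 33 ≡ 1 (mod 8), so the conjunction on the right does not hold.

(⟸) Conversely, if m ≡ 5 (mod 7) and m ≡ 3 (mod 8), then by the Chinese remainder theorem m ≡ 19 (mod 56). Since 19 ≡ 5 (mod 14) and 14 ∣ 56, we get m ≡ 5 (mod 14).

Not equivalent: only (⇐) holds.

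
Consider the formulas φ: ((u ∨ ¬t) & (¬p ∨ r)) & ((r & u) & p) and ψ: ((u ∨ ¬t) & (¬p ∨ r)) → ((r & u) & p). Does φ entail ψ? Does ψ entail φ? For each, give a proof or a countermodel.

Converse. This fails. Under t = T, u = F, r = F, p = F, the left side is false but the right side is true.

Forward direction. Assume the antecedent. If t is true, the antecedent forces (t = T, u = T, r = T, p = T), and the consequent holds there. If t is false, the antecedent forces (t = F, u = T, r = T, p = T), and the consequent holds there. Either way the consequent holds.

The forward direction holds; the converse fails.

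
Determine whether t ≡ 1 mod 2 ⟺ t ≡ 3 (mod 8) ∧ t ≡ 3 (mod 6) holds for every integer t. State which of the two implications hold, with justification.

Not equivalent: only (⇐) holds.

Forward direction. This fails: t = 1 gives 1 ≡ 1 (mod 2) but 1 ≡ 1 (mod 8), so the conjunction on the right does not hold.

Converse. If t ≡ 3 (mod 8) and t ≡ 3 (mod 6), then by the Chinese remainder theorem t ≡ 3 (mod 24). Since 3 ≡ 1 (mod 2) and 2 ∣ 24, we get t ≡ 1 (mod 2).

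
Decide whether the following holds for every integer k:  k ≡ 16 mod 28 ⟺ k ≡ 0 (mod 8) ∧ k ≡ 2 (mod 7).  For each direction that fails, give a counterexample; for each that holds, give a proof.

[⇒] This fails: k = 44 gives 44 ≡ 16 (mod 28) but 44 ≡ 4 (mod 8), so the conjunction on the right does not hold.

[⇐] Conversely, if k ≡ 0 (mod 8) and k ≡ 2 (mod 7), then by the Chinese remainder theorem k ≡ 16 (mod 56). Since 16 ≡ 16 (mod 28) and 28 ∣ 56, we get k ≡ 16 (mod 28).

Only the reverse direction holds.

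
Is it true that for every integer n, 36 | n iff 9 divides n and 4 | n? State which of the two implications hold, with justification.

The biconditional holds.

Converse. Suppose 9 ∣ n and 4 ∣ n. Any common multiple of 9 and 4 is a multiple of their lcm; here gcd(9, 4) = 1, so lcm(9, 4) = 9·4 = 36, so 36 ∣ n.

Forward direction. If 36 ∣ n, write n = 36q. Since 36 = 4·9, n = 9·(4q), so 9 ∣ n; and since 36 = 9·4, n = 4·(9q), so 4 ∣ n.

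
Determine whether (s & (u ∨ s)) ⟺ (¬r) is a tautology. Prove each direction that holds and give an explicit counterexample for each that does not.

Neither direction holds.

[⇒] This fails. Under r = T, s = T, u = F, the left side is true but the right side is false.

[⇐] This fails. Under r = F, s = F, u = F, the left side is false but the right side is true.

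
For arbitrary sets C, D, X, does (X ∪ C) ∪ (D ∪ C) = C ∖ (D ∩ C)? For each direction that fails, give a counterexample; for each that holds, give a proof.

(⟸) Let x ∈ C ∖ (D ∩ C). Then either x ∈ C and x ∉ D, X; or x ∈ C ∩ X and x ∉ D. In each case x ∈ (X ∪ C) ∪ (D ∪ C), so C ∖ (D ∩ C) ⊆ (X ∪ C) ∪ (D ∪ C).

(⟹) This inclusion fails. Take C = ∅, D = {1}, X = ∅; then 1 ∈ (X ∪ C) ∪ (D ∪ C) but 1 ∉ C ∖ (D ∩ C).

(⊆) fails; (⊇) holds.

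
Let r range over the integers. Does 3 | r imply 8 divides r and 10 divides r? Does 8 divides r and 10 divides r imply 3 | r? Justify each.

(→) This fails: take r = 3. Certainly 3 ∣ 3, but 8 ∤ 3.

(←) This fails: take r = 40. Both 8 ∣ 40 and 10 ∣ 40, yet 40 is not a multiple of 3 (since 40 = 13·3 + 1), so 3 ∤ 40.

(⇒) fails and (⇐) fails.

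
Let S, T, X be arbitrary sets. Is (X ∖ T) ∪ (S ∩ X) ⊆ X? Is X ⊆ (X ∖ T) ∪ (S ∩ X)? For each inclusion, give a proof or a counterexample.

(⟹) Let x ∈ (X ∖ T) ∪ (S ∩ X). Then either x ∈ X and x ∉ S, T; or x ∈ S ∩ X and x ∉ T; or x ∈ S ∩ T ∩ X. In each case x ∈ X, so (X ∖ T) ∪ (S ∩ X) ⊆ X.

(⟸) This inclusion fails. Take S = ∅, T = {1}, X = {1}; then 1 ∈ X but 1 ∉ (X ∖ T) ∪ (S ∩ X).

Only the forward inclusion holds.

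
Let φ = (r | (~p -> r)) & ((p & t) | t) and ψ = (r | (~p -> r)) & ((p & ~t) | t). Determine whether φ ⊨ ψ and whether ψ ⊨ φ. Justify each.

[⇒] Assume the antecedent. If r is true, the antecedent forces (r = T, t = T, p = F) or (r = T, t = T, p = T), and the consequent holds there. If r is false, the antecedent forces (r = F, t = T, p = T), and the consequent holds there. Either way the consequent holds.

[⇐] This fails. Under r = F, t = F, p = T, the left side is false but the right side is true.

Only the forward implication holds.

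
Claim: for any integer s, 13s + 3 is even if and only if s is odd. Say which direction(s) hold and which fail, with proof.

Equivalent; both directions hold.

[⇐] Suppose s is odd; write s = 2j + 1. Then 13s + 3 = 13·(2j + 1) + 3 = 2·13j + 16, which is even.

[⇒] Suppose 13s + 3 is even. Since 13 is odd, 13s and s have the same parity, so 13s + 3 ≡ s + 3 (mod 2). As 3 is odd, 13s + 3 is even exactly when s is odd. Thus s is odd.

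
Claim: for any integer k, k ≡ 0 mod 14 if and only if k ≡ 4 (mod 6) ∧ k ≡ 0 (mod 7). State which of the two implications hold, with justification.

(→) This fails: k = 0 gives 0 ≡ 0 (mod 14) but 0 ≡ 0 (mod 6), so the conjunction on the right does not hold.

(←) Conversely, if k ≡ 4 (mod 6) and k ≡ 0 (mod 7), then by the Chinese remainder theorem k ≡ 28 (mod 42). Since 28 ≡ 0 (mod 14) and 14 ∣ 42, we get k ≡ 0 (mod 14).

Only the reverse direction holds.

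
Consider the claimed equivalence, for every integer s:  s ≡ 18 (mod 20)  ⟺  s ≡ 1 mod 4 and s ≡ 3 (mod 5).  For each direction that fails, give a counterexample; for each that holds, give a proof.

Forward direction. This fails: s = 18 gives 18 ≡ 18 (mod 20) but 18 ≡ 2 (mod 4), so the conjunction on the right does not hold.

Converse. This fails: s = 13 satisfies both congruences on the right (13 ≡ 1 mod 4 and 13 ≡ 3 mod 5) yet 13 ≡ 13 (mod 20), not 18.

Neither implication holds.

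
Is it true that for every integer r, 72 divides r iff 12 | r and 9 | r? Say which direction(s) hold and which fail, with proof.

Only the forward implication holds.

Converse. This fails: take r = 36. Both 12 ∣ 36 and 9 ∣ 36, yet 36 is not a multiple of 72 (since 36 = 0·72 + 36), so 72 ∤ 36.

Forward direction. If 72 ∣ r, write r = 72q. Since 72 = 6·12, r = 12·(6q), so 12 ∣ r; and since 72 = 8·9, r = 9·(8q), so 9 ∣ r.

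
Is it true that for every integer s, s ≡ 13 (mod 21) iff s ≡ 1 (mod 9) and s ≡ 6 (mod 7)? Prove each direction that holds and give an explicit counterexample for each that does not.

(⇒) This fails: s = 34 gives 34 ≡ 13 (mod 21) but 34 ≡ 7 (mod 9), so the conjunction on the right does not hold.

(⇐) Conversely, if s ≡ 1 (mod 9) and s ≡ 6 (mod 7), then by the Chinese remainder theorem s ≡ 55 (mod 63). Since 55 ≡ 13 (mod 21) and 21 ∣ 63, we get s ≡ 13 (mod 21).

Only the reverse direction holds.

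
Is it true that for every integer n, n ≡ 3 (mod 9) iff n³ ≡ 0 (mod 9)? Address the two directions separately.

(→) Suppose n ≡ 3 (mod 9). Write n = 9j + 3. Then (9j + 3)³ = 729j³ + 729j² + 243j + 27 = 9(81j³ + 81j² + 27j + 3) + 0, so n³ ≡ 0 (mod 9).

(←) This fails: take n = 0. Then 0³ = 0 ≡ 0 (mod 9), yet 0 ≡ 0 (mod 9), not 3.

(⇒) holds; (⇐) fails.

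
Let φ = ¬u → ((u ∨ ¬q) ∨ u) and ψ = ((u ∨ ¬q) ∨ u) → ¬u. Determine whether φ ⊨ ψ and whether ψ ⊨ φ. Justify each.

Neither direction holds.

[⇒] This fails. Under q = F, u = T, the left side is true but the right side is false.

[⇐] This fails. Under q = T, u = F, the left side is false but the right side is true.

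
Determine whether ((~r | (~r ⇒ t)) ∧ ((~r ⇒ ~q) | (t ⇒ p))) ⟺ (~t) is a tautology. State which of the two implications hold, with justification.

Not equivalent: only (⇐) holds.

(⇒) This fails. Under t = T, p = F, r = F, q = F, the left side is true but the right side is false.

(⇐) Assume the antecedent. If t is true, the antecedent cannot hold. If t is false, the consequent reduces to true regardless of the other variables. Either way the consequent holds.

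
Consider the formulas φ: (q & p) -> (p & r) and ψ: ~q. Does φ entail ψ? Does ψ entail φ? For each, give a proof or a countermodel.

Only the reverse direction holds.

(⇒) This fails. Under r = F, p = F, q = T, the left side is true but the right side is false.

(⇐) Assume the antecedent. If r is true, (q & p) -> (p & r) reduces to true regardless of the other variables. If r is false, the antecedent forces (r = F, p = F, q = F) or (r = F, p = T, q = F), and (q & p) -> (p & r) holds there. Either way (q & p) -> (p & r) holds.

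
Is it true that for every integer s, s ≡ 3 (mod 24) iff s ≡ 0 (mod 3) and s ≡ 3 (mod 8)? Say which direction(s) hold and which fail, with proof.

(←) If s ≡ 0 (mod 3) and s ≡ 3 (mod 8), then by the Chinese remainder theorem s ≡ 3 (mod 24). This is exactly s ≡ 3 (mod 24).

(→) Suppose s ≡ 3 (mod 24); write s = 24j + 3. Since 3 ∣ 24, reducing mod 3 gives s ≡ 3 ≡ 0 (mod 3); since 8 ∣ 24, reducing mod 8 gives s ≡ 3 (mod 8).

The biconditional holds.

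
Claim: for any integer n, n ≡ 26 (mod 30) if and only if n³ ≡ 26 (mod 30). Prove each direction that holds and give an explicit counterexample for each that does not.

(⇒) Suppose n ≡ 26 (mod 30). Write n = 30j + 26. Then (30j + 26)³ = 27000j³ + 70200j² + 60840j + 17576 = 30(900j³ + 2340j² + 2028j + 585) + 26, so n³ ≡ 26 (mod 30).

(⇐) Conversely, suppose n³ ≡ 26 (mod 30). The only residue r in {0, …, 29} with r³ ≡ 26 (mod 30) is r = 26, so n ≡ 26 (mod 30).

The biconditional holds.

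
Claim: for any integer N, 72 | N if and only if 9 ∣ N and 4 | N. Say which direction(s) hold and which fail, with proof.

Only the forward direction holds.

(⇐) This fails: take N = 36. Both 9 ∣ 36 and 4 ∣ 36, yet 36 is not a multiple of 72 (since 36 = 0·72 + 36), so 72 ∤ 36.

(⇒) If 72 ∣ N, write N = 72q. Since 72 = 8·9, N = 9·(8q), so 9 ∣ N; and since 72 = 18·4, N = 4·(18q), so 4 ∣ N.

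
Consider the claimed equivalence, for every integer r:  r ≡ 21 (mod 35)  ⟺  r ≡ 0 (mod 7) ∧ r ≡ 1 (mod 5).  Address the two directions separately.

(⇒) Suppose r ≡ 21 (mod 35); write r = 35j + 21. Since 7 ∣ 35, reducing mod 7 gives r ≡ 21 ≡ 0 (mod 7); since 5 ∣ 35, reducing mod 5 gives r ≡ 21 ≡ 1 (mod 5).

(⇐) Conversely, if r ≡ 0 (mod 7) and r ≡ 1 (mod 5), then by the Chinese remainder theorem r ≡ 21 (mod 35). This is exactly r ≡ 21 (mod 35).

Equivalent; both directions hold.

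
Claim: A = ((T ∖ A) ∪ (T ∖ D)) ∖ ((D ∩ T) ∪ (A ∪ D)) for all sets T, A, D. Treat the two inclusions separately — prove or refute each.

Both inclusions fail.

(⊆) This inclusion fails. Take T = ∅, A = {1}, D = ∅; then 1 ∈ A but 1 ∉ ((T ∖ A) ∪ (T ∖ D)) ∖ ((D ∩ T) ∪ (A ∪ D)).

(⊇) This inclusion fails. Take T = {1}, A = ∅, D = ∅; then 1 ∈ ((T ∖ A) ∪ (T ∖ D)) ∖ ((D ∩ T) ∪ (A ∪ D)) but 1 ∉ A.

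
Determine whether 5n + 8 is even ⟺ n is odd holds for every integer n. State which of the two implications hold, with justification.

[⇒] This fails: n = 0 gives 5n + 8 = 8, which is even, but 0 is even, not odd.

[⇐] This also fails: n = 1 is odd, but 5n + 8 = 13 is odd, not even.

(⇒) fails and (⇐) fails.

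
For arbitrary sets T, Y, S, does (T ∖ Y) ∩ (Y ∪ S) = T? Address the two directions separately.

(⟸) This inclusion fails. Take T = {1}, Y = ∅, S = ∅; then 1 ∈ T but 1 ∉ (T ∖ Y) ∩ (Y ∪ S).

(⟹) Let x ∈ (T ∖ Y) ∩ (Y ∪ S). Then x ∈ T ∩ S and x ∉ Y, from which x ∈ T.

(⊆) holds; (⊇) fails.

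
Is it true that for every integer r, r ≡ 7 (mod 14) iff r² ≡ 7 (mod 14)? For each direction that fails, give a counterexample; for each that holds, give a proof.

Forward direction. Suppose r ≡ 7 (mod 14). Write r = 14j + 7. Then (14j + 7)² = 196j² + 196j + 49 = 14(14j² + 14j + 3) + 7, so r² ≡ 7 (mod 14).

Converse. Suppose r² ≡ 7 (mod 14). The only residue r in {0, …, 13} with r² ≡ 7 (mod 14) is r = 7, so r ≡ 7 (mod 14).

The biconditional holds.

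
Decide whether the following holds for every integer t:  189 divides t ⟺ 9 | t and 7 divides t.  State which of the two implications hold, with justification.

Not equivalent: only (⇒) holds.

(←) This fails: take t = 63. Both 9 ∣ 63 and 7 ∣ 63, yet 63 is not a multiple of 189 (since 63 = 0·189 + 63), so 189 ∤ 63.

(→) If 189 ∣ t, write t = 189q. Since 189 = 21·9, t = 9·(21q), so 9 ∣ t; and since 189 = 27·7, t = 7·(27q), so 7 ∣ t.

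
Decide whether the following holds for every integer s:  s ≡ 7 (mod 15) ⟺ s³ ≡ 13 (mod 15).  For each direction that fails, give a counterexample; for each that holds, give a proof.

The biconditional holds.

(⇒) Suppose s ≡ 7 (mod 15). Write s = 15j + 7. Then (15j + 7)³ = 3375j³ + 4725j² + 2205j + 343 = 15(225j³ + 315j² + 147j + 22) + 13, so s³ ≡ 13 (mod 15).

(⇐) Conversely, suppose s³ ≡ 13 (mod 15). The only residue r in {0, …, 14} with r³ ≡ 13 (mod 15) is r = 7, so s ≡ 7 (mod 15).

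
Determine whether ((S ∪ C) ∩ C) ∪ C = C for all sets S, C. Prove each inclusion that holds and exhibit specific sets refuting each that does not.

Forward inclusion. Let x ∈ ((S ∪ C) ∩ C) ∪ C. Then either x ∈ C and x ∉ S; or x ∈ S ∩ C. In each case x ∈ C, so ((S ∪ C) ∩ C) ∪ C ⊆ C.

Reverse inclusion. Let x ∈ C. Then either x ∈ C and x ∉ S; or x ∈ S ∩ C. In each case x ∈ ((S ∪ C) ∩ C) ∪ C, so C ⊆ ((S ∪ C) ∩ C) ∪ C.

The two sets are equal.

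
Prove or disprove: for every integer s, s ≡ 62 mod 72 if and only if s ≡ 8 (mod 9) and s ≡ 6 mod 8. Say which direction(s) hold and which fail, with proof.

(⟹) Suppose s ≡ 62 (mod 72); write s = 72j + 62. Since 9 ∣ 72, reducing mod 9 gives s ≡ 62 ≡ 8 (mod 9); since 8 ∣ 72, reducing mod 8 gives s ≡ 62 ≡ 6 (mod 8).

(⟸) Conversely, if s ≡ 8 (mod 9) and s ≡ 6 (mod 8), then by the Chinese remainder theorem s ≡ 62 (mod 72). This is exactly s ≡ 62 (mod 72).

Both implications hold.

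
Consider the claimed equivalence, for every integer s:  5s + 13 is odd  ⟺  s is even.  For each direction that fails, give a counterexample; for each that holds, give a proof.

(⟹) Suppose 5s + 13 is odd. Since 5 is odd, 5s and s have the same parity, so 5s + 13 ≡ s + 13 (mod 2). As 13 is odd, 5s + 13 is odd exactly when s is even. Thus s is even.

(⟸) Conversely, suppose s is even; write s = 2j. Then 5s + 13 = 5·(2j) + 13 = 2·5j + 13, which is odd.

The biconditional holds.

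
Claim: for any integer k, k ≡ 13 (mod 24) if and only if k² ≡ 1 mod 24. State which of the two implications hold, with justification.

Not equivalent: only (⇒) holds.

(⟸) This fails: take k = 1. Then 1² = 1 ≡ 1 (mod 24), yet 1 ≡ 1 (mod 24), not 13.

(⟹) Suppose k ≡ 13 (mod 24). Write k = 24j + 13. Then (24j + 13)² = 576j² + 624j + 169 = 24(24j² + 26j + 7) + 1, so k² ≡ 1 (mod 24).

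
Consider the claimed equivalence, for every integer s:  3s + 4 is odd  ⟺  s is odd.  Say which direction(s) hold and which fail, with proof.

[⇒] Suppose 3s + 4 is odd. Since 3 is odd, 3s and s have the same parity, so 3s + 4 ≡ s + 4 (mod 2). As 4 is even, 3s + 4 is odd exactly when s is odd. Thus s is odd.

[⇐] Conversely, suppose s is odd; write s = 2j + 1. Then 3s + 4 = 3·(2j + 1) + 4 = 2·3j + 7, which is odd.

Equivalent; both directions hold.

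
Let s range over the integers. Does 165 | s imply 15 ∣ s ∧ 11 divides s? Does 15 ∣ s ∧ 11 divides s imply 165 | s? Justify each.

(⇒) If 165 ∣ s, write s = 165q. Since 165 = 11·15, s = 15·(11q), so 15 ∣ s; and since 165 = 15·11, s = 11·(15q), so 11 ∣ s.

(⇐) Suppose 15 ∣ s and 11 ∣ s. Any common multiple of 15 and 11 is a multiple of their lcm; here gcd(15, 11) = 1, so lcm(15, 11) = 15·11 = 165, so 165 ∣ s.

Equivalent; both directions hold.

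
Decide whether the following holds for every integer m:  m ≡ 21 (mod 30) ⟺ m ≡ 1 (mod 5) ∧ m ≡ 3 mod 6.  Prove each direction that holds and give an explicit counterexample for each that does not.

(→) Suppose m ≡ 21 (mod 30); write m = 30j + 21. Since 5 ∣ 30, reducing mod 5 gives m ≡ 21 ≡ 1 (mod 5); since 6 ∣ 30, reducing mod 6 gives m ≡ 21 ≡ 3 (mod 6).

(←) Conversely, if m ≡ 1 (mod 5) and m ≡ 3 (mod 6), then by the Chinese remainder theorem m ≡ 21 (mod 30). This is exactly m ≡ 21 (mod 30).

Equivalent; both directions hold.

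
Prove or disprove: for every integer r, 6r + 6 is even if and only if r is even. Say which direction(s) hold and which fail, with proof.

Converse. Suppose r is even. Since 6 is even, 6r is even for every r, so 6r + 6 has the same parity as 6, which is even. Hence 6r + 6 is even.

Forward direction. This fails: take r = 5. Then 6r + 6 = 36, which is even, yet r = 5 is odd, not even.

(⇒) fails; (⇐) holds.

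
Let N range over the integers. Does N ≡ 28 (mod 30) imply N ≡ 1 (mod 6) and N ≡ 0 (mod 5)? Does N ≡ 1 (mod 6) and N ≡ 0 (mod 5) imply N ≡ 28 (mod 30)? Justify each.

(⇒) This fails: N = 28 gives 28 ≡ 28 (mod 30) but 28 ≡ 4 (mod 6), so the conjunction on the right does not hold.

(⇐) This fails: N = 25 satisfies both congruences on the right (25 ≡ 1 mod 6 and 25 ≡ 0 mod 5) yet 25 ≡ 25 (mod 30), not 28.

Neither implication holds.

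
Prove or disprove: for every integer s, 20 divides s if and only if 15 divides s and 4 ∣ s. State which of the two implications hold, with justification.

(⟹) This fails: take s = 20. Certainly 20 ∣ 20, but 15 ∤ 20.

(⟸) Suppose 15 ∣ s and 4 ∣ s. Any common multiple of 15 and 4 is a multiple of their lcm; here gcd(15, 4) = 1, so lcm(15, 4) = 15·4 = 60, so 60 ∣ s. Since 20 ∣ 60, it follows that 20 ∣ s.

Only the reverse direction holds.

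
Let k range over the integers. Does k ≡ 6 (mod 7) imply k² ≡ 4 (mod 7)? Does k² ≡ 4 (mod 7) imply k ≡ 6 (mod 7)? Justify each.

(⟹) This fails: take k = 6. Then 6 ≡ 6 (mod 7), but 6² = 36 ≡ 1 (mod 7), not 4.

(⟸) This fails: take k = 2. Then 2² = 4 ≡ 4 (mod 7), yet 2 ≡ 2 (mod 7), not 6.

Neither implication holds.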